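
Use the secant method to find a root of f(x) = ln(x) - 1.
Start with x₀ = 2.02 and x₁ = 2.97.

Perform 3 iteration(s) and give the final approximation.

f(x) = ln(x) - 1
x₀ = 2.02, x₁ = 2.97

Secant formula: x_{n+1} = x_n - f(x_n)(x_n - x_{n-1})/(f(x_n) - f(x_{n-1}))

Iteration 1:
  f(2.020000) = -0.296902
  f(2.970000) = 0.088562
  x_2 = 2.970000 - 0.088562×(2.970000 - 2.020000)/(0.088562 - (-0.296902))
       = 2.751734
Iteration 2:
  f(2.970000) = 0.088562
  f(2.751734) = 0.012231
  x_3 = 2.751734 - 0.012231×(2.751734 - 2.970000)/(0.012231 - 0.088562)
       = 2.716759
Iteration 3:
  f(2.751734) = 0.012231
  f(2.716759) = -0.000560
  x_4 = 2.716759 - (-0.000560)×(2.716759 - 2.751734)/(-0.000560 - 0.012231)
       = 2.718291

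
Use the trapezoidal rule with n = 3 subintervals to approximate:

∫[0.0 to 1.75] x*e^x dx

f(x) = x*e^x
a = 0.0, b = 1.75, n = 3
h = (b - a)/n = 0.583333

Trapezoidal rule: (h/2)[f(x₀) + 2f(x₁) + 2f(x₂) + ... + f(xₙ)]

x_0 = 0.0000, f(x_0) = 0.000000, coefficient = 1
x_1 = 0.5833, f(x_1) = 1.045334, coefficient = 2
x_2 = 1.1667, f(x_2) = 3.746482, coefficient = 2
x_3 = 1.7500, f(x_3) = 10.070555, coefficient = 1

I ≈ (0.583333/2) × 19.654188 = 5.732472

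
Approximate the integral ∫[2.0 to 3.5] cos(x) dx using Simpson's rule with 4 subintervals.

f(x) = cos(x)
a = 2.0, b = 3.5, n = 4
h = (b - a)/n = 0.375000

Simpson's rule: (h/3)[f(x₀) + 4f(x₁) + 2f(x₂) + ... + f(xₙ)]

x_0 = 2.0000, f(x_0) = -0.416147, coefficient = 1
x_1 = 2.3750, f(x_1) = -0.720278, coefficient = 4
x_2 = 2.7500, f(x_2) = -0.924302, coefficient = 2
x_3 = 3.1250, f(x_3) = -0.999862, coefficient = 4
x_4 = 3.5000, f(x_4) = -0.936457, coefficient = 1

I ≈ (0.375000/3) × -10.081772 = -1.260221
Exact value: -1.260081
Error: 0.000141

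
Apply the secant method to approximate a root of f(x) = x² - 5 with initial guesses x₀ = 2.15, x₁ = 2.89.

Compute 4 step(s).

f(x) = x² - 5
x₀ = 2.15, x₁ = 2.89

Secant formula: x_{n+1} = x_n - f(x_n)(x_n - x_{n-1})/(f(x_n) - f(x_{n-1}))

Iteration 1:
  f(2.150000) = -0.377500
  f(2.890000) = 3.352100
  x_2 = 2.890000 - 3.352100×(2.890000 - 2.150000)/(3.352100 - (-0.377500))
       = 2.224901
Iteration 2:
  f(2.890000) = 3.352100
  f(2.224901) = -0.049816
  x_3 = 2.224901 - (-0.049816)×(2.224901 - 2.890000)/(-0.049816 - 3.352100)
       = 2.234640
Iteration 3:
  f(2.224901) = -0.049816
  f(2.234640) = -0.006383
  x_4 = 2.234640 - (-0.006383)×(2.234640 - 2.224901)/(-0.006383 - (-0.049816))
       = 2.236072
Iteration 4:
  f(2.234640) = -0.006383
  f(2.236072) = 0.000016
  x_5 = 2.236072 - 0.000016×(2.236072 - 2.234640)/(0.000016 - (-0.006383))
       = 2.236068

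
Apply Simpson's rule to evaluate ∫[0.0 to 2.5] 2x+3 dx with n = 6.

f(x) = 2x+3
a = 0.0, b = 2.5, n = 6
h = (b - a)/n = 0.416667

Simpson's rule: (h/3)[f(x₀) + 4f(x₁) + 2f(x₂) + ... + f(xₙ)]

x_0 = 0.0000, f(x_0) = 3.000000, coefficient = 1
x_1 = 0.4167, f(x_1) = 3.833333, coefficient = 4
x_2 = 0.8333, f(x_2) = 4.666667, coefficient = 2
x_3 = 1.2500, f(x_3) = 5.500000, coefficient = 4
x_4 = 1.6667, f(x_4) = 6.333333, coefficient = 2
x_5 = 2.0833, f(x_5) = 7.166667, coefficient = 4
x_6 = 2.5000, f(x_6) = 8.000000, coefficient = 1

I ≈ (0.416667/3) × 99.000000 = 13.750000
Exact value: 13.750000
Error: 0.000000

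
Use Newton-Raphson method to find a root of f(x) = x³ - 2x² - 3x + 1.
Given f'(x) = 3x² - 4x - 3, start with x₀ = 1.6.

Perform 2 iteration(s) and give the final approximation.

f(x) = x³ - 2x² - 3x + 1
f'(x) = 3x² - 4x - 3
x₀ = 1.6

Newton-Raphson formula: x_{n+1} = x_n - f(x_n)/f'(x_n)

Iteration 1:
  f(1.600000) = -4.824000
  f'(1.600000) = -1.720000
  x_1 = 1.600000 - (-4.824000)/(-1.720000) = -1.204651
Iteration 2:
  f(-1.204651) = -0.036586
  f'(-1.204651) = 6.172158
  x_2 = -1.204651 - (-0.036586)/6.172158 = -1.198724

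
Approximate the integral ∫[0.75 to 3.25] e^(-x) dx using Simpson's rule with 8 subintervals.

f(x) = e^(-x)
a = 0.75, b = 3.25, n = 8
h = (b - a)/n = 0.312500

Simpson's rule: (h/3)[f(x₀) + 4f(x₁) + 2f(x₂) + ... + f(xₙ)]

x_0 = 0.7500, f(x_0) = 0.472367, coefficient = 1
x_1 = 1.0625, f(x_1) = 0.345591, coefficient = 4
x_2 = 1.3750, f(x_2) = 0.252840, coefficient = 2
x_3 = 1.6875, f(x_3) = 0.184981, coefficient = 4
x_4 = 2.0000, f(x_4) = 0.135335, coefficient = 2
x_5 = 2.3125, f(x_5) = 0.099013, coefficient = 4
x_6 = 2.6250, f(x_6) = 0.072440, coefficient = 2
x_7 = 2.9375, f(x_7) = 0.052998, coefficient = 4
x_8 = 3.2500, f(x_8) = 0.038774, coefficient = 1

I ≈ (0.312500/3) × 4.162705 = 0.433615
Exact value: 0.433592
Error: 0.000023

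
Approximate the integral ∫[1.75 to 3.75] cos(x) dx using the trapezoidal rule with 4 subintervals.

f(x) = cos(x)
a = 1.75, b = 3.75, n = 4
h = (b - a)/n = 0.500000

Trapezoidal rule: (h/2)[f(x₀) + 2f(x₁) + 2f(x₂) + ... + f(xₙ)]

x_0 = 1.7500, f(x_0) = -0.178246, coefficient = 1
x_1 = 2.2500, f(x_1) = -0.628174, coefficient = 2
x_2 = 2.7500, f(x_2) = -0.924302, coefficient = 2
x_3 = 3.2500, f(x_3) = -0.994130, coefficient = 2
x_4 = 3.7500, f(x_4) = -0.820559, coefficient = 1

I ≈ (0.500000/2) × -6.092017 = -1.523004
Exact value: -1.555547
Error: 0.032543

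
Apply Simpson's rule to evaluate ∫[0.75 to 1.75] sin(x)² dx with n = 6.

f(x) = sin(x)²
a = 0.75, b = 1.75, n = 6
h = (b - a)/n = 0.166667

Simpson's rule: (h/3)[f(x₀) + 4f(x₁) + 2f(x₂) + ... + f(xₙ)]

x_0 = 0.7500, f(x_0) = 0.464631, coefficient = 1
x_1 = 0.9167, f(x_1) = 0.629766, coefficient = 4
x_2 = 1.0833, f(x_2) = 0.780615, coefficient = 2
x_3 = 1.2500, f(x_3) = 0.900572, coefficient = 4
x_4 = 1.4167, f(x_4) = 0.976432, coefficient = 2
x_5 = 1.5833, f(x_5) = 0.999843, coefficient = 4
x_6 = 1.7500, f(x_6) = 0.968228, coefficient = 1

I ≈ (0.166667/3) × 15.067674 = 0.837093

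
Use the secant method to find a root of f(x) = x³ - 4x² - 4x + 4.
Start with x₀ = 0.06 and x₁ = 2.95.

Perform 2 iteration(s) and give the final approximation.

f(x) = x³ - 4x² - 4x + 4
x₀ = 0.06, x₁ = 2.95

Secant formula: x_{n+1} = x_n - f(x_n)(x_n - x_{n-1})/(f(x_n) - f(x_{n-1}))

Iteration 1:
  f(0.060000) = 3.745816
  f(2.950000) = -16.937625
  x_2 = 2.950000 - (-16.937625)×(2.950000 - 0.060000)/(-16.937625 - 3.745816)
       = 0.583385
Iteration 2:
  f(2.950000) = -16.937625
  f(0.583385) = 0.503654
  x_3 = 0.583385 - 0.503654×(0.583385 - 2.950000)/(0.503654 - (-16.937625))
       = 0.651726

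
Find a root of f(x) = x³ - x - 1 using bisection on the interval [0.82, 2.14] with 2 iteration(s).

f(x) = x³ - x - 1
Initial interval: [0.82, 2.14]

Iteration 1:
  c_1 = (0.820000 + 2.140000)/2 = 1.480000
  f(c_1) = f(1.480000) = 0.761792
  f(a) × f(c) < 0, new interval: [0.820000, 1.480000]
Iteration 2:
  c_2 = (0.820000 + 1.480000)/2 = 1.150000
  f(c_2) = f(1.150000) = -0.629125
  f(a) × f(c) ≥ 0, new interval: [1.150000, 1.480000]

After 2 iteration(s), the approximation is c_2 = 1.150000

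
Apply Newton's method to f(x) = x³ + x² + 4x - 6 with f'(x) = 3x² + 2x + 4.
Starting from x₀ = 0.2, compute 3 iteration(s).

f(x) = x³ + x² + 4x - 6
f'(x) = 3x² + 2x + 4
x₀ = 0.2

Newton-Raphson formula: x_{n+1} = x_n - f(x_n)/f'(x_n)

Iteration 1:
  f(0.200000) = -5.152000
  f'(0.200000) = 4.520000
  x_1 = 0.200000 - (-5.152000)/4.520000 = 1.339823
Iteration 2:
  f(1.339823) = 3.559568
  f'(1.339823) = 12.065023
  x_2 = 1.339823 - 3.559568/12.065023 = 1.044791
Iteration 3:
  f(1.044791) = 0.411233
  f'(1.044791) = 9.364346
  x_3 = 1.044791 - 0.411233/9.364346 = 1.000876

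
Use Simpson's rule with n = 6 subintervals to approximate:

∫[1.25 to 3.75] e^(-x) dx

f(x) = e^(-x)
a = 1.25, b = 3.75, n = 6
h = (b - a)/n = 0.416667

Simpson's rule: (h/3)[f(x₀) + 4f(x₁) + 2f(x₂) + ... + f(xₙ)]

x_0 = 1.2500, f(x_0) = 0.286505, coefficient = 1
x_1 = 1.6667, f(x_1) = 0.188876, coefficient = 4
x_2 = 2.0833, f(x_2) = 0.124514, coefficient = 2
x_3 = 2.5000, f(x_3) = 0.082085, coefficient = 4
x_4 = 2.9167, f(x_4) = 0.054114, coefficient = 2
x_5 = 3.3333, f(x_5) = 0.035674, coefficient = 4
x_6 = 3.7500, f(x_6) = 0.023518, coefficient = 1

I ≈ (0.416667/3) × 1.893817 = 0.263030
Exact value: 0.262987
Error: 0.000043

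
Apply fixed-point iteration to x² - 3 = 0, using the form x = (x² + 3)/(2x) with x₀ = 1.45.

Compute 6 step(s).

Equation: x² - 3 = 0
Fixed-point form: x = (x² + 3)/(2x)
x₀ = 1.45

x_1 = g(1.450000) = 1.759483
x_2 = g(1.759483) = 1.732265
x_3 = g(1.732265) = 1.732051
x_4 = g(1.732051) = 1.732051
x_5 = g(1.732051) = 1.732051
x_6 = g(1.732051) = 1.732051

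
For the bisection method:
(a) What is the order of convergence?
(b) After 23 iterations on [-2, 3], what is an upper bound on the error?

(a) Bisection has linear (order 1) convergence; the error is halved each step.

(b) Error bound = (b-a)/2^n = (3 - (-2))/2^{23}
    = 5/2^{23}

(a) 1 (linear); (b) error ≤ 5.96e-07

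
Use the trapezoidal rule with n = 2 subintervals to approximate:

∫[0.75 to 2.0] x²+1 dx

f(x) = x²+1
a = 0.75, b = 2.0, n = 2
h = (b - a)/n = 0.625000

Trapezoidal rule: (h/2)[f(x₀) + 2f(x₁) + 2f(x₂) + ... + f(xₙ)]

x_0 = 0.7500, f(x_0) = 1.562500, coefficient = 1
x_1 = 1.3750, f(x_1) = 2.890625, coefficient = 2
x_2 = 2.0000, f(x_2) = 5.000000, coefficient = 1

I ≈ (0.625000/2) × 12.343750 = 3.857422
Exact value: 3.776042
Error: 0.081380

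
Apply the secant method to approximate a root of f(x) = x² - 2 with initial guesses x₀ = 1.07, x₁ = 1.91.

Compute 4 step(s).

f(x) = x² - 2
x₀ = 1.07, x₁ = 1.91

Secant formula: x_{n+1} = x_n - f(x_n)(x_n - x_{n-1})/(f(x_n) - f(x_{n-1}))

Iteration 1:
  f(1.070000) = -0.855100
  f(1.910000) = 1.648100
  x_2 = 1.910000 - 1.648100×(1.910000 - 1.070000)/(1.648100 - (-0.855100))
       = 1.356946
Iteration 2:
  f(1.910000) = 1.648100
  f(1.356946) = -0.158697
  x_3 = 1.356946 - (-0.158697)×(1.356946 - 1.910000)/(-0.158697 - 1.648100)
       = 1.405523
Iteration 3:
  f(1.356946) = -0.158697
  f(1.405523) = -0.024506
  x_4 = 1.405523 - (-0.024506)×(1.405523 - 1.356946)/(-0.024506 - (-0.158697))
       = 1.414394
Iteration 4:
  f(1.405523) = -0.024506
  f(1.414394) = 0.000510
  x_5 = 1.414394 - 0.000510×(1.414394 - 1.405523)/(0.000510 - (-0.024506))
       = 1.414213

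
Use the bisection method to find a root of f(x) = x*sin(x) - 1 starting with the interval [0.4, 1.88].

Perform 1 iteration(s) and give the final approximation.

f(x) = x*sin(x) - 1
Initial interval: [0.4, 1.88]

Iteration 1:
  c_1 = (0.400000 + 1.880000)/2 = 1.140000
  f(c_1) = f(1.140000) = 0.035842
  f(a) × f(c) < 0, new interval: [0.400000, 1.140000]

After 1 iteration(s), the approximation is c_1 = 1.140000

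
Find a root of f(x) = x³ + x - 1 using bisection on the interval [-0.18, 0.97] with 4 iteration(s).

f(x) = x³ + x - 1
Initial interval: [-0.18, 0.97]

Iteration 1:
  c_1 = (-0.180000 + 0.970000)/2 = 0.395000
  f(c_1) = f(0.395000) = -0.543370
  f(a) × f(c) ≥ 0, new interval: [0.395000, 0.970000]
Iteration 2:
  c_2 = (0.395000 + 0.970000)/2 = 0.682500
  f(c_2) = f(0.682500) = 0.000413
  f(a) × f(c) < 0, new interval: [0.395000, 0.682500]
Iteration 3:
  c_3 = (0.395000 + 0.682500)/2 = 0.538750
  f(c_3) = f(0.538750) = -0.304877
  f(a) × f(c) ≥ 0, new interval: [0.538750, 0.682500]
Iteration 4:
  c_4 = (0.538750 + 0.682500)/2 = 0.610625
  f(c_4) = f(0.610625) = -0.161696
  f(a) × f(c) ≥ 0, new interval: [0.610625, 0.682500]

After 4 iteration(s), the approximation is c_4 = 0.610625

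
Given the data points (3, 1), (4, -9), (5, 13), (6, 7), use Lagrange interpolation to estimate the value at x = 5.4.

Lagrange interpolation formula:
P(x) = Σ yᵢ × Lᵢ(x)
where Lᵢ(x) = Π_{j≠i} (x - xⱼ)/(xᵢ - xⱼ)

L_0(5.4) = (5.4 - 4)/(3 - 4) × (5.4 - 5)/(3 - 5) × (5.4 - 6)/(3 - 6) = 0.056000
L_1(5.4) = (5.4 - 3)/(4 - 3) × (5.4 - 5)/(4 - 5) × (5.4 - 6)/(4 - 6) = -0.288000
L_2(5.4) = (5.4 - 3)/(5 - 3) × (5.4 - 4)/(5 - 4) × (5.4 - 6)/(5 - 6) = 1.008000
L_3(5.4) = (5.4 - 3)/(6 - 3) × (5.4 - 4)/(6 - 4) × (5.4 - 5)/(6 - 5) = 0.224000

P(5.4) = 1×L_0(5.4) + (-9)×L_1(5.4) + 13×L_2(5.4) + 7×L_3(5.4)
P(5.4) = 17.320000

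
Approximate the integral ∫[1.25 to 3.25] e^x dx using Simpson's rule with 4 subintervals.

f(x) = e^x
a = 1.25, b = 3.25, n = 4
h = (b - a)/n = 0.500000

Simpson's rule: (h/3)[f(x₀) + 4f(x₁) + 2f(x₂) + ... + f(xₙ)]

x_0 = 1.2500, f(x_0) = 3.490343, coefficient = 1
x_1 = 1.7500, f(x_1) = 5.754603, coefficient = 4
x_2 = 2.2500, f(x_2) = 9.487736, coefficient = 2
x_3 = 2.7500, f(x_3) = 15.642632, coefficient = 4
x_4 = 3.2500, f(x_4) = 25.790340, coefficient = 1

I ≈ (0.500000/3) × 133.845093 = 22.307515
Exact value: 22.299997
Error: 0.007519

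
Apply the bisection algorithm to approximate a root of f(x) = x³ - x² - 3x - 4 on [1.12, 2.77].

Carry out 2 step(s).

f(x) = x³ - x² - 3x - 4
Initial interval: [1.12, 2.77]

Iteration 1:
  c_1 = (1.120000 + 2.770000)/2 = 1.945000
  f(c_1) = f(1.945000) = -6.260041
  f(a) × f(c) ≥ 0, new interval: [1.945000, 2.770000]
Iteration 2:
  c_2 = (1.945000 + 2.770000)/2 = 2.357500
  f(c_2) = f(2.357500) = -3.527778
  f(a) × f(c) ≥ 0, new interval: [2.357500, 2.770000]

After 2 iteration(s), the approximation is c_2 = 2.357500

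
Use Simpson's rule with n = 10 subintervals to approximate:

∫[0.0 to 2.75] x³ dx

f(x) = x³
a = 0.0, b = 2.75, n = 10
h = (b - a)/n = 0.275000

Simpson's rule: (h/3)[f(x₀) + 4f(x₁) + 2f(x₂) + ... + f(xₙ)]

x_0 = 0.0000, f(x_0) = 0.000000, coefficient = 1
x_1 = 0.2750, f(x_1) = 0.020797, coefficient = 4
x_2 = 0.5500, f(x_2) = 0.166375, coefficient = 2
x_3 = 0.8250, f(x_3) = 0.561516, coefficient = 4
x_4 = 1.1000, f(x_4) = 1.331000, coefficient = 2
x_5 = 1.3750, f(x_5) = 2.599609, coefficient = 4
x_6 = 1.6500, f(x_6) = 4.492125, coefficient = 2
x_7 = 1.9250, f(x_7) = 7.133328, coefficient = 4
x_8 = 2.2000, f(x_8) = 10.648000, coefficient = 2
x_9 = 2.4750, f(x_9) = 15.160922, coefficient = 4
x_10 = 2.7500, f(x_10) = 20.796875, coefficient = 1

I ≈ (0.275000/3) × 155.976563 = 14.297852
Exact value: 14.297852
Error: 0.000000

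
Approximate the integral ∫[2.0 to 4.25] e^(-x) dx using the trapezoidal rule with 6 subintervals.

f(x) = e^(-x)
a = 2.0, b = 4.25, n = 6
h = (b - a)/n = 0.375000

Trapezoidal rule: (h/2)[f(x₀) + 2f(x₁) + 2f(x₂) + ... + f(xₙ)]

x_0 = 2.0000, f(x_0) = 0.135335, coefficient = 1
x_1 = 2.3750, f(x_1) = 0.093014, coefficient = 2
x_2 = 2.7500, f(x_2) = 0.063928, coefficient = 2
x_3 = 3.1250, f(x_3) = 0.043937, coefficient = 2
x_4 = 3.5000, f(x_4) = 0.030197, coefficient = 2
x_5 = 3.8750, f(x_5) = 0.020754, coefficient = 2
x_6 = 4.2500, f(x_6) = 0.014264, coefficient = 1

I ≈ (0.375000/2) × 0.653262 = 0.122487
Exact value: 0.121071
Error: 0.001415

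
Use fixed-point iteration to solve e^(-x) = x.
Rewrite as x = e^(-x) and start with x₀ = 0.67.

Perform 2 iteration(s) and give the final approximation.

Equation: e^(-x) = x
Fixed-point form: x = e^(-x)
x₀ = 0.67

x_1 = g(0.670000) = 0.511709
x_2 = g(0.511709) = 0.599470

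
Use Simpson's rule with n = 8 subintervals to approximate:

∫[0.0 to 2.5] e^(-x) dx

f(x) = e^(-x)
a = 0.0, b = 2.5, n = 8
h = (b - a)/n = 0.312500

Simpson's rule: (h/3)[f(x₀) + 4f(x₁) + 2f(x₂) + ... + f(xₙ)]

x_0 = 0.0000, f(x_0) = 1.000000, coefficient = 1
x_1 = 0.3125, f(x_1) = 0.731616, coefficient = 4
x_2 = 0.6250, f(x_2) = 0.535261, coefficient = 2
x_3 = 0.9375, f(x_3) = 0.391606, coefficient = 4
x_4 = 1.2500, f(x_4) = 0.286505, coefficient = 2
x_5 = 1.5625, f(x_5) = 0.209611, coefficient = 4
x_6 = 1.8750, f(x_6) = 0.153355, coefficient = 2
x_7 = 2.1875, f(x_7) = 0.112197, coefficient = 4
x_8 = 2.5000, f(x_8) = 0.082085, coefficient = 1

I ≈ (0.312500/3) × 8.812446 = 0.917963
Exact value: 0.917915
Error: 0.000048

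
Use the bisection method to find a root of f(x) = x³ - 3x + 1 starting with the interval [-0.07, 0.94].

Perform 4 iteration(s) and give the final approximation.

f(x) = x³ - 3x + 1
Initial interval: [-0.07, 0.94]

Iteration 1:
  c_1 = (-0.070000 + 0.940000)/2 = 0.435000
  f(c_1) = f(0.435000) = -0.222687
  f(a) × f(c) < 0, new interval: [-0.070000, 0.435000]
Iteration 2:
  c_2 = (-0.070000 + 0.435000)/2 = 0.182500
  f(c_2) = f(0.182500) = 0.458578
  f(a) × f(c) ≥ 0, new interval: [0.182500, 0.435000]
Iteration 3:
  c_3 = (0.182500 + 0.435000)/2 = 0.308750
  f(c_3) = f(0.308750) = 0.103182
  f(a) × f(c) ≥ 0, new interval: [0.308750, 0.435000]
Iteration 4:
  c_4 = (0.308750 + 0.435000)/2 = 0.371875
  f(c_4) = f(0.371875) = -0.064198
  f(a) × f(c) < 0, new interval: [0.308750, 0.371875]

After 4 iteration(s), the approximation is c_4 = 0.371875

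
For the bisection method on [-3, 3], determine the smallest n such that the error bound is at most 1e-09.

We need (b-a)/2^n ≤ 1e-09
(3 - (-3))/2^n ≤ 1e-09
6/2^n ≤ 1e-09
2^n ≥ 6000000000
n ≥ log₂(6000000000) = 32.48
n ≥ 33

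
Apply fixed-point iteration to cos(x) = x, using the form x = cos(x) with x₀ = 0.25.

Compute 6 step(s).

Equation: cos(x) = x
Fixed-point form: x = cos(x)
x₀ = 0.25

x_1 = g(0.250000) = 0.968912
x_2 = g(0.968912) = 0.566196
x_3 = g(0.566196) = 0.843947
x_4 = g(0.843947) = 0.664518
x_5 = g(0.664518) = 0.787214
x_6 = g(0.787214) = 0.705822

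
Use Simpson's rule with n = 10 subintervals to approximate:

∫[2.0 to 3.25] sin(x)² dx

f(x) = sin(x)²
a = 2.0, b = 3.25, n = 10
h = (b - a)/n = 0.125000

Simpson's rule: (h/3)[f(x₀) + 4f(x₁) + 2f(x₂) + ... + f(xₙ)]

x_0 = 2.0000, f(x_0) = 0.826822, coefficient = 1
x_1 = 2.1250, f(x_1) = 0.723044, coefficient = 4
x_2 = 2.2500, f(x_2) = 0.605398, coefficient = 2
x_3 = 2.3750, f(x_3) = 0.481199, coefficient = 4
x_4 = 2.5000, f(x_4) = 0.358169, coefficient = 2
x_5 = 2.6250, f(x_5) = 0.243957, coefficient = 4
x_6 = 2.7500, f(x_6) = 0.145665, coefficient = 2
x_7 = 2.8750, f(x_7) = 0.069404, coefficient = 4
x_8 = 3.0000, f(x_8) = 0.019915, coefficient = 2
x_9 = 3.1250, f(x_9) = 0.000275, coefficient = 4
x_10 = 3.2500, f(x_10) = 0.011706, coefficient = 1

I ≈ (0.125000/3) × 9.168338 = 0.382014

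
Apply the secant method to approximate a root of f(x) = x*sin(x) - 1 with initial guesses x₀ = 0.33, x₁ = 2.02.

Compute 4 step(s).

f(x) = x*sin(x) - 1
x₀ = 0.33, x₁ = 2.02

Secant formula: x_{n+1} = x_n - f(x_n)(x_n - x_{n-1})/(f(x_n) - f(x_{n-1}))

Iteration 1:
  f(0.330000) = -0.893066
  f(2.020000) = 0.819602
  x_2 = 2.020000 - 0.819602×(2.020000 - 0.330000)/(0.819602 - (-0.893066))
       = 1.211246
Iteration 2:
  f(2.020000) = 0.819602
  f(1.211246) = 0.133793
  x_3 = 1.211246 - 0.133793×(1.211246 - 2.020000)/(0.133793 - 0.819602)
       = 1.053468
Iteration 3:
  f(1.211246) = 0.133793
  f(1.053468) = -0.084385
  x_4 = 1.053468 - (-0.084385)×(1.053468 - 1.211246)/(-0.084385 - 0.133793)
       = 1.114492
Iteration 4:
  f(1.053468) = -0.084385
  f(1.114492) = 0.000465
  x_5 = 1.114492 - 0.000465×(1.114492 - 1.053468)/(0.000465 - (-0.084385))
       = 1.114158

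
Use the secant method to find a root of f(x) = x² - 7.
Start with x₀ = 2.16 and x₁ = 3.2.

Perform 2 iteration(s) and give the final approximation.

f(x) = x² - 7
x₀ = 2.16, x₁ = 3.2

Secant formula: x_{n+1} = x_n - f(x_n)(x_n - x_{n-1})/(f(x_n) - f(x_{n-1}))

Iteration 1:
  f(2.160000) = -2.334400
  f(3.200000) = 3.240000
  x_2 = 3.200000 - 3.240000×(3.200000 - 2.160000)/(3.240000 - (-2.334400))
       = 2.595522
Iteration 2:
  f(3.200000) = 3.240000
  f(2.595522) = -0.263264
  x_3 = 2.595522 - (-0.263264)×(2.595522 - 3.200000)/(-0.263264 - 3.240000)
       = 2.640948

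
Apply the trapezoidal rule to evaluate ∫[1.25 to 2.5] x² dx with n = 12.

f(x) = x²
a = 1.25, b = 2.5, n = 12
h = (b - a)/n = 0.104167

Trapezoidal rule: (h/2)[f(x₀) + 2f(x₁) + 2f(x₂) + ... + f(xₙ)]

x_0 = 1.2500, f(x_0) = 1.562500, coefficient = 1
x_1 = 1.3542, f(x_1) = 1.833767, coefficient = 2
x_2 = 1.4583, f(x_2) = 2.126736, coefficient = 2
x_3 = 1.5625, f(x_3) = 2.441406, coefficient = 2
x_4 = 1.6667, f(x_4) = 2.777778, coefficient = 2
x_5 = 1.7708, f(x_5) = 3.135851, coefficient = 2
x_6 = 1.8750, f(x_6) = 3.515625, coefficient = 2
x_7 = 1.9792, f(x_7) = 3.917101, coefficient = 2
x_8 = 2.0833, f(x_8) = 4.340278, coefficient = 2
x_9 = 2.1875, f(x_9) = 4.785156, coefficient = 2
x_10 = 2.2917, f(x_10) = 5.251736, coefficient = 2
x_11 = 2.3958, f(x_11) = 5.740017, coefficient = 2
x_12 = 2.5000, f(x_12) = 6.250000, coefficient = 1

I ≈ (0.104167/2) × 87.543403 = 4.559552
Exact value: 4.557292
Error: 0.002261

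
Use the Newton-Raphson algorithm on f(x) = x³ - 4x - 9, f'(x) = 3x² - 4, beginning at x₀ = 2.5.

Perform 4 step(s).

f(x) = x³ - 4x - 9
f'(x) = 3x² - 4
x₀ = 2.5

Newton-Raphson formula: x_{n+1} = x_n - f(x_n)/f'(x_n)

Iteration 1:
  f(2.500000) = -3.375000
  f'(2.500000) = 14.750000
  x_1 = 2.500000 - (-3.375000)/14.750000 = 2.728814
Iteration 2:
  f(2.728814) = 0.404647
  f'(2.728814) = 18.339270
  x_2 = 2.728814 - 0.404647/18.339270 = 2.706749
Iteration 3:
  f(2.706749) = 0.003975
  f'(2.706749) = 17.979471
  x_3 = 2.706749 - 0.003975/17.979471 = 2.706528
Iteration 4:
  f(2.706528) = 0.000000
  f'(2.706528) = 17.975881
  x_4 = 2.706528 - 0.000000/17.975881 = 2.706528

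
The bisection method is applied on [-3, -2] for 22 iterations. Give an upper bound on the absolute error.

Bisection error bound: |error| ≤ (b-a)/2^n
|error| ≤ (-2 - (-3))/2^22 = 1/2^22
|error| ≤ 0.0000002384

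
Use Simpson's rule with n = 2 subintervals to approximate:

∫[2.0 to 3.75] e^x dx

f(x) = e^x
a = 2.0, b = 3.75, n = 2
h = (b - a)/n = 0.875000

Simpson's rule: (h/3)[f(x₀) + 4f(x₁) + 2f(x₂) + ... + f(xₙ)]

x_0 = 2.0000, f(x_0) = 7.389056, coefficient = 1
x_1 = 2.8750, f(x_1) = 17.725424, coefficient = 4
x_2 = 3.7500, f(x_2) = 42.521082, coefficient = 1

I ≈ (0.875000/3) × 120.811835 = 35.236785
Exact value: 35.132026
Error: 0.104759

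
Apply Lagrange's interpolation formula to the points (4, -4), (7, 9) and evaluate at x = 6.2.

Lagrange interpolation formula:
P(x) = Σ yᵢ × Lᵢ(x)
where Lᵢ(x) = Π_{j≠i} (x - xⱼ)/(xᵢ - xⱼ)

L_0(6.2) = (6.2 - 7)/(4 - 7) = 0.266667
L_1(6.2) = (6.2 - 4)/(7 - 4) = 0.733333

P(6.2) = (-4)×L_0(6.2) + 9×L_1(6.2)
P(6.2) = 5.533333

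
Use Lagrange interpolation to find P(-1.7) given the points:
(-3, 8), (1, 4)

Lagrange interpolation formula:
P(x) = Σ yᵢ × Lᵢ(x)
where Lᵢ(x) = Π_{j≠i} (x - xⱼ)/(xᵢ - xⱼ)

L_0(-1.7) = (-1.7 - 1)/(-3 - 1) = 0.675000
L_1(-1.7) = (-1.7 - (-3))/(1 - (-3)) = 0.325000

P(-1.7) = 8×L_0(-1.7) + 4×L_1(-1.7)
P(-1.7) = 6.700000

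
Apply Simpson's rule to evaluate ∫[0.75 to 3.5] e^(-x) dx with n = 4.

f(x) = e^(-x)
a = 0.75, b = 3.5, n = 4
h = (b - a)/n = 0.687500

Simpson's rule: (h/3)[f(x₀) + 4f(x₁) + 2f(x₂) + ... + f(xₙ)]

x_0 = 0.7500, f(x_0) = 0.472367, coefficient = 1
x_1 = 1.4375, f(x_1) = 0.237521, coefficient = 4
x_2 = 2.1250, f(x_2) = 0.119433, coefficient = 2
x_3 = 2.8125, f(x_3) = 0.060055, coefficient = 4
x_4 = 3.5000, f(x_4) = 0.030197, coefficient = 1

I ≈ (0.687500/3) × 1.931732 = 0.442689
Exact value: 0.442169
Error: 0.000519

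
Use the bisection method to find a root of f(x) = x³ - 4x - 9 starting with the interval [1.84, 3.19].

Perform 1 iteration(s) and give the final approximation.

f(x) = x³ - 4x - 9
Initial interval: [1.84, 3.19]

Iteration 1:
  c_1 = (1.840000 + 3.190000)/2 = 2.515000
  f(c_1) = f(2.515000) = -3.152059
  f(a) × f(c) ≥ 0, new interval: [2.515000, 3.190000]

After 1 iteration(s), the approximation is c_1 = 2.515000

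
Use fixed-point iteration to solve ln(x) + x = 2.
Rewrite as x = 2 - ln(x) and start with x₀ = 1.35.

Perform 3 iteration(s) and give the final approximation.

Equation: ln(x) + x = 2
Fixed-point form: x = 2 - ln(x)
x₀ = 1.35

x_1 = g(1.350000) = 1.699895
x_2 = g(1.699895) = 1.469433
x_3 = g(1.469433) = 1.615123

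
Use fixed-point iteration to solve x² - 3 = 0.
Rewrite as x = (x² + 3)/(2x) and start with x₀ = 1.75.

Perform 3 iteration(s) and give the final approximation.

Equation: x² - 3 = 0
Fixed-point form: x = (x² + 3)/(2x)
x₀ = 1.75

x_1 = g(1.750000) = 1.732143
x_2 = g(1.732143) = 1.732051
x_3 = g(1.732051) = 1.732051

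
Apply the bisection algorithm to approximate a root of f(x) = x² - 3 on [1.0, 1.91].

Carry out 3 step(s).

f(x) = x² - 3
Initial interval: [1.0, 1.91]

Iteration 1:
  c_1 = (1.000000 + 1.910000)/2 = 1.455000
  f(c_1) = f(1.455000) = -0.882975
  f(a) × f(c) ≥ 0, new interval: [1.455000, 1.910000]
Iteration 2:
  c_2 = (1.455000 + 1.910000)/2 = 1.682500
  f(c_2) = f(1.682500) = -0.169194
  f(a) × f(c) ≥ 0, new interval: [1.682500, 1.910000]
Iteration 3:
  c_3 = (1.682500 + 1.910000)/2 = 1.796250
  f(c_3) = f(1.796250) = 0.226514
  f(a) × f(c) < 0, new interval: [1.682500, 1.796250]

After 3 iteration(s), the approximation is c_3 = 1.796250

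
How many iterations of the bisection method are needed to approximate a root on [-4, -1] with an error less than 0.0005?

We need (b-a)/2^n ≤ 0.0005
(-1 - (-4))/2^n ≤ 0.0005
3/2^n ≤ 0.0005
2^n ≥ 6000
n ≥ log₂(6000) = 12.55
n ≥ 13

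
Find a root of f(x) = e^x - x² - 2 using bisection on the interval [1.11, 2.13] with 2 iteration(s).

f(x) = e^x - x² - 2
Initial interval: [1.11, 2.13]

Iteration 1:
  c_1 = (1.110000 + 2.130000)/2 = 1.620000
  f(c_1) = f(1.620000) = 0.428690
  f(a) × f(c) < 0, new interval: [1.110000, 1.620000]
Iteration 2:
  c_2 = (1.110000 + 1.620000)/2 = 1.365000
  f(c_2) = f(1.365000) = 0.052498
  f(a) × f(c) < 0, new interval: [1.110000, 1.365000]

After 2 iteration(s), the approximation is c_2 = 1.365000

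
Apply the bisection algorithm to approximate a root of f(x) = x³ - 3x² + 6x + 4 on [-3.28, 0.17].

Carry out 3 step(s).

f(x) = x³ - 3x² + 6x + 4
Initial interval: [-3.28, 0.17]

Iteration 1:
  c_1 = (-3.280000 + 0.170000)/2 = -1.555000
  f(c_1) = f(-1.555000) = -16.344104
  f(a) × f(c) ≥ 0, new interval: [-1.555000, 0.170000]
Iteration 2:
  c_2 = (-1.555000 + 0.170000)/2 = -0.692500
  f(c_2) = f(-0.692500) = -1.925761
  f(a) × f(c) ≥ 0, new interval: [-0.692500, 0.170000]
Iteration 3:
  c_3 = (-0.692500 + 0.170000)/2 = -0.261250
  f(c_3) = f(-0.261250) = 2.209915
  f(a) × f(c) < 0, new interval: [-0.692500, -0.261250]

After 3 iteration(s), the approximation is c_3 = -0.261250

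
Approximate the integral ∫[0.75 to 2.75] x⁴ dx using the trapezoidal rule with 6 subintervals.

f(x) = x⁴
a = 0.75, b = 2.75, n = 6
h = (b - a)/n = 0.333333

Trapezoidal rule: (h/2)[f(x₀) + 2f(x₁) + 2f(x₂) + ... + f(xₙ)]

x_0 = 0.7500, f(x_0) = 0.316406, coefficient = 1
x_1 = 1.0833, f(x_1) = 1.377363, coefficient = 2
x_2 = 1.4167, f(x_2) = 4.027826, coefficient = 2
x_3 = 1.7500, f(x_3) = 9.378906, coefficient = 2
x_4 = 2.0833, f(x_4) = 18.838011, coefficient = 2
x_5 = 2.4167, f(x_5) = 34.108845, coefficient = 2
x_6 = 2.7500, f(x_6) = 57.191406, coefficient = 1

I ≈ (0.333333/2) × 192.969715 = 32.161619
Exact value: 31.407813
Error: 0.753807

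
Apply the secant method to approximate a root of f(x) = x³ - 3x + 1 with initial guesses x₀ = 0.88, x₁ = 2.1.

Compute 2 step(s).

f(x) = x³ - 3x + 1
x₀ = 0.88, x₁ = 2.1

Secant formula: x_{n+1} = x_n - f(x_n)(x_n - x_{n-1})/(f(x_n) - f(x_{n-1}))

Iteration 1:
  f(0.880000) = -0.958528
  f(2.100000) = 3.961000
  x_2 = 2.100000 - 3.961000×(2.100000 - 0.880000)/(3.961000 - (-0.958528))
       = 1.117707
Iteration 2:
  f(2.100000) = 3.961000
  f(1.117707) = -0.956805
  x_3 = 1.117707 - (-0.956805)×(1.117707 - 2.100000)/(-0.956805 - 3.961000)
       = 1.308821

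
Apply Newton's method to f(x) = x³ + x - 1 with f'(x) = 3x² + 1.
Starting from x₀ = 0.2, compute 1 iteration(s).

f(x) = x³ + x - 1
f'(x) = 3x² + 1
x₀ = 0.2

Newton-Raphson formula: x_{n+1} = x_n - f(x_n)/f'(x_n)

Iteration 1:
  f(0.200000) = -0.792000
  f'(0.200000) = 1.120000
  x_1 = 0.200000 - (-0.792000)/1.120000 = 0.907143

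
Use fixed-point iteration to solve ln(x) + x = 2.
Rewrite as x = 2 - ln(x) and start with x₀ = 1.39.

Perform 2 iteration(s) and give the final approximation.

Equation: ln(x) + x = 2
Fixed-point form: x = 2 - ln(x)
x₀ = 1.39

x_1 = g(1.390000) = 1.670696
x_2 = g(1.670696) = 1.486760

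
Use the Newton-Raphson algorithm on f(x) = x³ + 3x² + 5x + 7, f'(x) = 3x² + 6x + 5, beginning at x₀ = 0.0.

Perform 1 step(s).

f(x) = x³ + 3x² + 5x + 7
f'(x) = 3x² + 6x + 5
x₀ = 0.0

Newton-Raphson formula: x_{n+1} = x_n - f(x_n)/f'(x_n)

Iteration 1:
  f(0.000000) = 7.000000
  f'(0.000000) = 5.000000
  x_1 = 0.000000 - 7.000000/5.000000 = -1.400000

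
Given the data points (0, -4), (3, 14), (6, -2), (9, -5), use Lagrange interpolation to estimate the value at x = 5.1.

Lagrange interpolation formula:
P(x) = Σ yᵢ × Lᵢ(x)
where Lᵢ(x) = Π_{j≠i} (x - xⱼ)/(xᵢ - xⱼ)

L_0(5.1) = (5.1 - 3)/(0 - 3) × (5.1 - 6)/(0 - 6) × (5.1 - 9)/(0 - 9) = -0.045500
L_1(5.1) = (5.1 - 0)/(3 - 0) × (5.1 - 6)/(3 - 6) × (5.1 - 9)/(3 - 9) = 0.331500
L_2(5.1) = (5.1 - 0)/(6 - 0) × (5.1 - 3)/(6 - 3) × (5.1 - 9)/(6 - 9) = 0.773500
L_3(5.1) = (5.1 - 0)/(9 - 0) × (5.1 - 3)/(9 - 3) × (5.1 - 6)/(9 - 6) = -0.059500

P(5.1) = (-4)×L_0(5.1) + 14×L_1(5.1) + (-2)×L_2(5.1) + (-5)×L_3(5.1)
P(5.1) = 3.573500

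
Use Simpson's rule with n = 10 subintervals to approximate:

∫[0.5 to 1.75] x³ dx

f(x) = x³
a = 0.5, b = 1.75, n = 10
h = (b - a)/n = 0.125000

Simpson's rule: (h/3)[f(x₀) + 4f(x₁) + 2f(x₂) + ... + f(xₙ)]

x_0 = 0.5000, f(x_0) = 0.125000, coefficient = 1
x_1 = 0.6250, f(x_1) = 0.244141, coefficient = 4
x_2 = 0.7500, f(x_2) = 0.421875, coefficient = 2
x_3 = 0.8750, f(x_3) = 0.669922, coefficient = 4
x_4 = 1.0000, f(x_4) = 1.000000, coefficient = 2
x_5 = 1.1250, f(x_5) = 1.423828, coefficient = 4
x_6 = 1.2500, f(x_6) = 1.953125, coefficient = 2
x_7 = 1.3750, f(x_7) = 2.599609, coefficient = 4
x_8 = 1.5000, f(x_8) = 3.375000, coefficient = 2
x_9 = 1.6250, f(x_9) = 4.291016, coefficient = 4
x_10 = 1.7500, f(x_10) = 5.359375, coefficient = 1

I ≈ (0.125000/3) × 55.898438 = 2.329102
Exact value: 2.329102
Error: 0.000000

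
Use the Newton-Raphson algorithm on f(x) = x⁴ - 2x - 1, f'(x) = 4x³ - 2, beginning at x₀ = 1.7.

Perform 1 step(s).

f(x) = x⁴ - 2x - 1
f'(x) = 4x³ - 2
x₀ = 1.7

Newton-Raphson formula: x_{n+1} = x_n - f(x_n)/f'(x_n)

Iteration 1:
  f(1.700000) = 3.952100
  f'(1.700000) = 17.652000
  x_1 = 1.700000 - 3.952100/17.652000 = 1.476110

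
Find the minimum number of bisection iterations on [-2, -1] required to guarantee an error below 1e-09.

We need (b-a)/2^n ≤ 1e-09
(-1 - (-2))/2^n ≤ 1e-09
1/2^n ≤ 1e-09
2^n ≥ 1000000000
n ≥ log₂(1000000000) = 29.90
n ≥ 30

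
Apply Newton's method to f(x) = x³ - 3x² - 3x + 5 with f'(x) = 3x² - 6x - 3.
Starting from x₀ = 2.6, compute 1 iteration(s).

f(x) = x³ - 3x² - 3x + 5
f'(x) = 3x² - 6x - 3
x₀ = 2.6

Newton-Raphson formula: x_{n+1} = x_n - f(x_n)/f'(x_n)

Iteration 1:
  f(2.600000) = -5.504000
  f'(2.600000) = 1.680000
  x_1 = 2.600000 - (-5.504000)/1.680000 = 5.876190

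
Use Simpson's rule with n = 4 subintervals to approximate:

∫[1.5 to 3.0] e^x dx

f(x) = e^x
a = 1.5, b = 3.0, n = 4
h = (b - a)/n = 0.375000

Simpson's rule: (h/3)[f(x₀) + 4f(x₁) + 2f(x₂) + ... + f(xₙ)]

x_0 = 1.5000, f(x_0) = 4.481689, coefficient = 1
x_1 = 1.8750, f(x_1) = 6.520819, coefficient = 4
x_2 = 2.2500, f(x_2) = 9.487736, coefficient = 2
x_3 = 2.6250, f(x_3) = 13.804574, coefficient = 4
x_4 = 3.0000, f(x_4) = 20.085537, coefficient = 1

I ≈ (0.375000/3) × 124.844271 = 15.605534
Exact value: 15.603848
Error: 0.001686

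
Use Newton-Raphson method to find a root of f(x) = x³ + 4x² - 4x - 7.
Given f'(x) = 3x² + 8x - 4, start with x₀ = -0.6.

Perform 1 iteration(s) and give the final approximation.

f(x) = x³ + 4x² - 4x - 7
f'(x) = 3x² + 8x - 4
x₀ = -0.6

Newton-Raphson formula: x_{n+1} = x_n - f(x_n)/f'(x_n)

Iteration 1:
  f(-0.600000) = -3.376000
  f'(-0.600000) = -7.720000
  x_1 = -0.600000 - (-3.376000)/(-7.720000) = -1.037306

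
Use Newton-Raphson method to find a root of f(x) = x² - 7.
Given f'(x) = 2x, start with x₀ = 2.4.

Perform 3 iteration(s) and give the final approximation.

f(x) = x² - 7
f'(x) = 2x
x₀ = 2.4

Newton-Raphson formula: x_{n+1} = x_n - f(x_n)/f'(x_n)

Iteration 1:
  f(2.400000) = -1.240000
  f'(2.400000) = 4.800000
  x_1 = 2.400000 - (-1.240000)/4.800000 = 2.658333
Iteration 2:
  f(2.658333) = 0.066736
  f'(2.658333) = 5.316667
  x_2 = 2.658333 - 0.066736/5.316667 = 2.645781
Iteration 3:
  f(2.645781) = 0.000158
  f'(2.645781) = 5.291562
  x_3 = 2.645781 - 0.000158/5.291562 = 2.645751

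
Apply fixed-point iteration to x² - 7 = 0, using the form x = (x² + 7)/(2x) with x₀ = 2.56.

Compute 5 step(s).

Equation: x² - 7 = 0
Fixed-point form: x = (x² + 7)/(2x)
x₀ = 2.56

x_1 = g(2.560000) = 2.647187
x_2 = g(2.647187) = 2.645752
x_3 = g(2.645752) = 2.645751
x_4 = g(2.645751) = 2.645751
x_5 = g(2.645751) = 2.645751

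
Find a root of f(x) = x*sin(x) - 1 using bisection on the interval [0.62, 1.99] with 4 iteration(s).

f(x) = x*sin(x) - 1
Initial interval: [0.62, 1.99]

Iteration 1:
  c_1 = (0.620000 + 1.990000)/2 = 1.305000
  f(c_1) = f(1.305000) = 0.259173
  f(a) × f(c) < 0, new interval: [0.620000, 1.305000]
Iteration 2:
  c_2 = (0.620000 + 1.305000)/2 = 0.962500
  f(c_2) = f(0.962500) = -0.210151
  f(a) × f(c) ≥ 0, new interval: [0.962500, 1.305000]
Iteration 3:
  c_3 = (0.962500 + 1.305000)/2 = 1.133750
  f(c_3) = f(1.133750) = 0.027184
  f(a) × f(c) < 0, new interval: [0.962500, 1.133750]
Iteration 4:
  c_4 = (0.962500 + 1.133750)/2 = 1.048125
  f(c_4) = f(1.048125) = -0.091811
  f(a) × f(c) ≥ 0, new interval: [1.048125, 1.133750]

After 4 iteration(s), the approximation is c_4 = 1.048125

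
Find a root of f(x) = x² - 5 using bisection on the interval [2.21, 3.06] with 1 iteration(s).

f(x) = x² - 5
Initial interval: [2.21, 3.06]

Iteration 1:
  c_1 = (2.210000 + 3.060000)/2 = 2.635000
  f(c_1) = f(2.635000) = 1.943225
  f(a) × f(c) < 0, new interval: [2.210000, 2.635000]

After 1 iteration(s), the approximation is c_1 = 2.635000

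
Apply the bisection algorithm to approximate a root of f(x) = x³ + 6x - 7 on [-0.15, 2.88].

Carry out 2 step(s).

f(x) = x³ + 6x - 7
Initial interval: [-0.15, 2.88]

Iteration 1:
  c_1 = (-0.150000 + 2.880000)/2 = 1.365000
  f(c_1) = f(1.365000) = 3.733302
  f(a) × f(c) < 0, new interval: [-0.150000, 1.365000]
Iteration 2:
  c_2 = (-0.150000 + 1.365000)/2 = 0.607500
  f(c_2) = f(0.607500) = -3.130798
  f(a) × f(c) ≥ 0, new interval: [0.607500, 1.365000]

After 2 iteration(s), the approximation is c_2 = 0.607500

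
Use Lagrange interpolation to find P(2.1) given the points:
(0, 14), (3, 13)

Lagrange interpolation formula:
P(x) = Σ yᵢ × Lᵢ(x)
where Lᵢ(x) = Π_{j≠i} (x - xⱼ)/(xᵢ - xⱼ)

L_0(2.1) = (2.1 - 3)/(0 - 3) = 0.300000
L_1(2.1) = (2.1 - 0)/(3 - 0) = 0.700000

P(2.1) = 14×L_0(2.1) + 13×L_1(2.1)
P(2.1) = 13.300000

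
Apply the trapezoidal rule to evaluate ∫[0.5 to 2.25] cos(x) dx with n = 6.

f(x) = cos(x)
a = 0.5, b = 2.25, n = 6
h = (b - a)/n = 0.291667

Trapezoidal rule: (h/2)[f(x₀) + 2f(x₁) + 2f(x₂) + ... + f(xₙ)]

x_0 = 0.5000, f(x_0) = 0.877583, coefficient = 1
x_1 = 0.7917, f(x_1) = 0.702660, coefficient = 2
x_2 = 1.0833, f(x_2) = 0.468386, coefficient = 2
x_3 = 1.3750, f(x_3) = 0.194548, coefficient = 2
x_4 = 1.6667, f(x_4) = -0.095724, coefficient = 2
x_5 = 1.9583, f(x_5) = -0.377909, coefficient = 2
x_6 = 2.2500, f(x_6) = -0.628174, coefficient = 1

I ≈ (0.291667/2) × 2.033331 = 0.296528
Exact value: 0.298648
Error: 0.002120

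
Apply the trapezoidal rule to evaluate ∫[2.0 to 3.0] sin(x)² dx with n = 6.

f(x) = sin(x)²
a = 2.0, b = 3.0, n = 6
h = (b - a)/n = 0.166667

Trapezoidal rule: (h/2)[f(x₀) + 2f(x₁) + 2f(x₂) + ... + f(xₙ)]

x_0 = 2.0000, f(x_0) = 0.826822, coefficient = 1
x_1 = 2.1667, f(x_1) = 0.685022, coefficient = 2
x_2 = 2.3333, f(x_2) = 0.522853, coefficient = 2
x_3 = 2.5000, f(x_3) = 0.358169, coefficient = 2
x_4 = 2.6667, f(x_4) = 0.209098, coefficient = 2
x_5 = 2.8333, f(x_5) = 0.092052, coefficient = 2
x_6 = 3.0000, f(x_6) = 0.019915, coefficient = 1

I ≈ (0.166667/2) × 4.581124 = 0.381760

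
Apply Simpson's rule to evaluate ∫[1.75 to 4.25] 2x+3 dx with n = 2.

f(x) = 2x+3
a = 1.75, b = 4.25, n = 2
h = (b - a)/n = 1.250000

Simpson's rule: (h/3)[f(x₀) + 4f(x₁) + 2f(x₂) + ... + f(xₙ)]

x_0 = 1.7500, f(x_0) = 6.500000, coefficient = 1
x_1 = 3.0000, f(x_1) = 9.000000, coefficient = 4
x_2 = 4.2500, f(x_2) = 11.500000, coefficient = 1

I ≈ (1.250000/3) × 54.000000 = 22.500000
Exact value: 22.500000
Error: 0.000000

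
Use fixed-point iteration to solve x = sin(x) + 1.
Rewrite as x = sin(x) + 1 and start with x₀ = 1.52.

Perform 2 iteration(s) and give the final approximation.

Equation: x = sin(x) + 1
Fixed-point form: x = sin(x) + 1
x₀ = 1.52

x_1 = g(1.520000) = 1.998710
x_2 = g(1.998710) = 1.909833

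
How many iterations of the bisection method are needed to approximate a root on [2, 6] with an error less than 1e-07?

We need (b-a)/2^n ≤ 1e-07
(6 - 2)/2^n ≤ 1e-07
4/2^n ≤ 1e-07
2^n ≥ 40000000
n ≥ log₂(40000000) = 25.25
n ≥ 26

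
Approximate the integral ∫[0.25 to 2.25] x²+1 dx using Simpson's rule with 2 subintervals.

f(x) = x²+1
a = 0.25, b = 2.25, n = 2
h = (b - a)/n = 1.000000

Simpson's rule: (h/3)[f(x₀) + 4f(x₁) + 2f(x₂) + ... + f(xₙ)]

x_0 = 0.2500, f(x_0) = 1.062500, coefficient = 1
x_1 = 1.2500, f(x_1) = 2.562500, coefficient = 4
x_2 = 2.2500, f(x_2) = 6.062500, coefficient = 1

I ≈ (1.000000/3) × 17.375000 = 5.791667
Exact value: 5.791667
Error: 0.000000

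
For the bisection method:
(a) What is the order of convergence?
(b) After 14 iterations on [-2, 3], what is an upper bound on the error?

(a) Bisection has linear (order 1) convergence; the error is halved each step.

(b) Error bound = (b-a)/2^n = (3 - (-2))/2^{14}
    = 5/2^{14}

(a) 1 (linear); (b) error ≤ 3.05e-04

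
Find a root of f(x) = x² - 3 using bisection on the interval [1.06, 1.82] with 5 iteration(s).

f(x) = x² - 3
Initial interval: [1.06, 1.82]

Iteration 1:
  c_1 = (1.060000 + 1.820000)/2 = 1.440000
  f(c_1) = f(1.440000) = -0.926400
  f(a) × f(c) ≥ 0, new interval: [1.440000, 1.820000]
Iteration 2:
  c_2 = (1.440000 + 1.820000)/2 = 1.630000
  f(c_2) = f(1.630000) = -0.343100
  f(a) × f(c) ≥ 0, new interval: [1.630000, 1.820000]
Iteration 3:
  c_3 = (1.630000 + 1.820000)/2 = 1.725000
  f(c_3) = f(1.725000) = -0.024375
  f(a) × f(c) ≥ 0, new interval: [1.725000, 1.820000]
Iteration 4:
  c_4 = (1.725000 + 1.820000)/2 = 1.772500
  f(c_4) = f(1.772500) = 0.141756
  f(a) × f(c) < 0, new interval: [1.725000, 1.772500]
Iteration 5:
  c_5 = (1.725000 + 1.772500)/2 = 1.748750
  f(c_5) = f(1.748750) = 0.058127
  f(a) × f(c) < 0, new interval: [1.725000, 1.748750]

After 5 iteration(s), the approximation is c_5 = 1.748750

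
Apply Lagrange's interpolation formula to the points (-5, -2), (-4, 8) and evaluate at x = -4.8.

Lagrange interpolation formula:
P(x) = Σ yᵢ × Lᵢ(x)
where Lᵢ(x) = Π_{j≠i} (x - xⱼ)/(xᵢ - xⱼ)

L_0(-4.8) = (-4.8 - (-4))/(-5 - (-4)) = 0.800000
L_1(-4.8) = (-4.8 - (-5))/(-4 - (-5)) = 0.200000

P(-4.8) = (-2)×L_0(-4.8) + 8×L_1(-4.8)
P(-4.8) = 0.000000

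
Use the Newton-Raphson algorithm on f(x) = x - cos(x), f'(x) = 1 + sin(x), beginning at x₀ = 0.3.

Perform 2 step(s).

f(x) = x - cos(x)
f'(x) = 1 + sin(x)
x₀ = 0.3

Newton-Raphson formula: x_{n+1} = x_n - f(x_n)/f'(x_n)

Iteration 1:
  f(0.300000) = -0.655336
  f'(0.300000) = 1.295520
  x_1 = 0.300000 - (-0.655336)/1.295520 = 0.805848
Iteration 2:
  f(0.805848) = 0.113349
  f'(0.805848) = 1.721418
  x_2 = 0.805848 - 0.113349/1.721418 = 0.740002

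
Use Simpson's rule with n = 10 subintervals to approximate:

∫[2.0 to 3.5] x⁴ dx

f(x) = x⁴
a = 2.0, b = 3.5, n = 10
h = (b - a)/n = 0.150000

Simpson's rule: (h/3)[f(x₀) + 4f(x₁) + 2f(x₂) + ... + f(xₙ)]

x_0 = 2.0000, f(x_0) = 16.000000, coefficient = 1
x_1 = 2.1500, f(x_1) = 21.367506, coefficient = 4
x_2 = 2.3000, f(x_2) = 27.984100, coefficient = 2
x_3 = 2.4500, f(x_3) = 36.030006, coefficient = 4
x_4 = 2.6000, f(x_4) = 45.697600, coefficient = 2
x_5 = 2.7500, f(x_5) = 57.191406, coefficient = 4
x_6 = 2.9000, f(x_6) = 70.728100, coefficient = 2
x_7 = 3.0500, f(x_7) = 86.536506, coefficient = 4
x_8 = 3.2000, f(x_8) = 104.857600, coefficient = 2
x_9 = 3.3500, f(x_9) = 125.944506, coefficient = 4
x_10 = 3.5000, f(x_10) = 150.062500, coefficient = 1

I ≈ (0.150000/3) × 1972.877025 = 98.643851
Exact value: 98.643750
Error: 0.000101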